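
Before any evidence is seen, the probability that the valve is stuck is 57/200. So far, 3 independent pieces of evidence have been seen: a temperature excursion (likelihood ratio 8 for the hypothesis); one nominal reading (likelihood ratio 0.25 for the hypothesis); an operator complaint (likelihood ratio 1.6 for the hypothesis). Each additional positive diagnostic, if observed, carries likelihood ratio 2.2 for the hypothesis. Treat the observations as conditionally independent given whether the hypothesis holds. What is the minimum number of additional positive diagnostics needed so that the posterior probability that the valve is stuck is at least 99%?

6

Prior odds = 0.285/0.715 = 57/143.
Combined Bayes factor of the evidence already in hand = 8 × 0.25 × 1.6 = 3.2.
Odds after that evidence = (57/143) × 3.2 = 912/715.
Target odds = 0.99/0.01 = 99.
Need 2.2ⁿ ≥ 99 ÷ (912/715) = 23595/304.
2.2⁵ = 51.53632 falls short of 23595/304 but 2.2⁶ = 1771561/15625 reaches it, so n = 6.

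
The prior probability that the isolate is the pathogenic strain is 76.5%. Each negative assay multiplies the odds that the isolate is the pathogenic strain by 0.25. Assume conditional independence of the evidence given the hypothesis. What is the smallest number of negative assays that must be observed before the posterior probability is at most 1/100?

5

Prior odds: 0.765 ÷ 0.235 = 153/47.
Likelihood ratio per negative assay = 0.25.
Target posterior odds = 0.01/0.99 = 1/99.
Need (153/47) × 0.25ⁿ ≤ 1/99, i.e. 0.25ⁿ ≤ 47/15147.
0.25⁴ = 0.00390625 is still above 47/15147 but 0.25⁵ = 1/1024 is at or below it, so n = 5.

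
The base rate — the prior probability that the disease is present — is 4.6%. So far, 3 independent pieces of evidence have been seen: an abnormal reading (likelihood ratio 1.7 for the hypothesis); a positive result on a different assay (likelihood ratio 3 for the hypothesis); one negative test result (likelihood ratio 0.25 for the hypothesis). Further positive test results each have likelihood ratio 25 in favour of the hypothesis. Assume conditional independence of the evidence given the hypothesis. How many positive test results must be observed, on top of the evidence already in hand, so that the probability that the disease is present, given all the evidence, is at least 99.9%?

4

Prior odds = 0.046/0.954 = 23/477.
Combined Bayes factor of the evidence already in hand = 1.7 × 3 × 0.25 = 1.275.
Odds after that evidence = (23/477) × 1.275 = 391/6360.
Target odds = 0.999/0.001 = 999.
Need 25ⁿ ≥ 999 ÷ (391/6360) = 6353640/391.
25³ = 15625 falls short of 6353640/391 but 25⁴ = 390625 reaches it, so n = 4.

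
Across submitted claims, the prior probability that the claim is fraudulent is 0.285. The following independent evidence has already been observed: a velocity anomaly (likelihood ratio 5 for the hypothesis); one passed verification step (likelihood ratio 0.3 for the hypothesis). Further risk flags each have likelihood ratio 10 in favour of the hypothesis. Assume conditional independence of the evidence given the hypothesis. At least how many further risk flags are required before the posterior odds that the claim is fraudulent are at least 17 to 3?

Prior odds = 0.285/0.715 = 57/143.
Combined Bayes factor of the evidence already in hand = 5 × 0.3 = 1.5.
Odds after that evidence = (57/143) × 1.5 = 171/286.
Target odds = 17/3.
Need 10ⁿ ≥ 17/3 ÷ (171/286) = 4862/513.
10¹ = 10, which meets the required 4862/513; so n = 1.

1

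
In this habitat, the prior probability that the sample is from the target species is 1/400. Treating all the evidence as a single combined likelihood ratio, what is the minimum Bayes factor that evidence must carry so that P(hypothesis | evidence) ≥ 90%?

Prior odds = 0.0025/0.9975 = 1/399.
Target odds = 0.9/0.1 = 9.
Required Bayes factor = 9 ÷ (1/399) = 3591.

3591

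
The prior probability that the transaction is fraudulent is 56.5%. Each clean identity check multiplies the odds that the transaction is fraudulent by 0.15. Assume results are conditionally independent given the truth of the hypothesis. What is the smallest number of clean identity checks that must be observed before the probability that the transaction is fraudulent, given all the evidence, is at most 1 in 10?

Prior odds = 0.565/0.435 = 113/87.
Likelihood ratio per clean identity check = 0.15.
Target odds: 0.1 ÷ 0.9 = 1/9.
Require 0.15ⁿ ≤ 1/9 ÷ (113/87) = 29/339.
0.15¹ = 0.15 is still above 29/339 but 0.15² = 0.0225 is at or below it, so n = 2.

2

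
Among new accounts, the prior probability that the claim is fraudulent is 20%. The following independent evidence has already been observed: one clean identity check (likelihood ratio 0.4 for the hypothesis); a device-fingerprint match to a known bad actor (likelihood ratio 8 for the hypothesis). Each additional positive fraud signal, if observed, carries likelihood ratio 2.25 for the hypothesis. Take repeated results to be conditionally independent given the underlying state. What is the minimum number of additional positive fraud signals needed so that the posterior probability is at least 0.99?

6

Prior odds = 0.2/0.8 = 0.25.
Combined Bayes factor of the evidence already in hand = 0.4 × 8 = 3.2.
Odds after that evidence = 0.25 × 3.2 = 0.8.
Target odds = 0.99/0.01 = 99.
Need 2.25ⁿ ≥ 99 ÷ 0.8 = 123.75.
2.25⁵ = 59049/1024 falls short of 123.75 but 2.25⁶ = 531441/4096 reaches it, so n = 6.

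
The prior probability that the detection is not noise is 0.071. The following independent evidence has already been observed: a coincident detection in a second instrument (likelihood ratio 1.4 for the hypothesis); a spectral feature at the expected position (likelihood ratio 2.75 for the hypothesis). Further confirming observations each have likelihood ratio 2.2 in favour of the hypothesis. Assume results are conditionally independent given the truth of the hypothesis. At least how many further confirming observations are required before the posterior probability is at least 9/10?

Prior odds = 0.071/0.929 = 71/929.
Combined Bayes factor of the evidence already in hand = 1.4 × 2.75 = 3.85.
Odds after that evidence = (71/929) × 3.85 = 5467/18580.
Target odds = 0.9/0.1 = 9.
Need 2.2ⁿ ≥ 9 ÷ (5467/18580) = 167220/5467.
2.2⁴ = 23.4256 falls short of 167220/5467 but 2.2⁵ = 51.53632 reaches it, so n = 5.

5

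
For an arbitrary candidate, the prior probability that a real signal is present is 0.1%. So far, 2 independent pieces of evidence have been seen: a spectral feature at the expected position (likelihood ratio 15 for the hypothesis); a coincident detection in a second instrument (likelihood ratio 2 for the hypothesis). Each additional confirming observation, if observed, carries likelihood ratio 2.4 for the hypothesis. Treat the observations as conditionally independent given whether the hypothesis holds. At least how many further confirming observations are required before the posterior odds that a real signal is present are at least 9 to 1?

7

Prior odds = 0.001/0.999 = 1/999.
Combined Bayes factor of the evidence already in hand = 15 × 2 = 30.
Odds after that evidence = (1/999) × 30 = 10/333.
Target odds = 9.
Need 2.4ⁿ ≥ 9 ÷ (10/333) = 299.7.
2.4⁶ = 2985984/15625 falls short of 299.7 but 2.4⁷ = 35831808/78125 reaches it, so n = 7.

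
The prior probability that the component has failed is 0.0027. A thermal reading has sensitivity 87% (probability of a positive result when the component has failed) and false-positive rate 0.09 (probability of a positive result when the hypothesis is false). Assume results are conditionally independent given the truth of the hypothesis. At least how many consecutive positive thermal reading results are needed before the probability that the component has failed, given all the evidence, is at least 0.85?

Prior odds: 0.0027 ÷ 0.9973 = 27/9973.
Likelihood ratio of a positive result = 0.87/0.09 = 29/3.
Target odds: 0.85 ÷ 0.15 = 17/3.
Require (29/3)ⁿ ≥ 17/3 ÷ (27/9973) = 169541/81.
(29/3)³ = 24389/27 falls short of 169541/81 but (29/3)⁴ = 707281/81 reaches it, so n = 4.

4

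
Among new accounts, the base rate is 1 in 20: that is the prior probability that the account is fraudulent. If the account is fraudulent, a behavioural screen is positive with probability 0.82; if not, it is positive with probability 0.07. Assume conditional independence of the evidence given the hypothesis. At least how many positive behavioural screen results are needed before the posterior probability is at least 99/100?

Prior odds: 0.05 ÷ 0.95 = 1/19.
Likelihood ratio of a positive = 0.82/0.07 = 82/7.
Target posterior odds = 0.99/0.01 = 99.
Require (82/7)ⁿ ≥ 99 ÷ (1/19) = 1881.
(82/7)³ = 551368/343 falls short of 1881 but (82/7)⁴ = 45212176/2401 reaches it, so n = 4.

4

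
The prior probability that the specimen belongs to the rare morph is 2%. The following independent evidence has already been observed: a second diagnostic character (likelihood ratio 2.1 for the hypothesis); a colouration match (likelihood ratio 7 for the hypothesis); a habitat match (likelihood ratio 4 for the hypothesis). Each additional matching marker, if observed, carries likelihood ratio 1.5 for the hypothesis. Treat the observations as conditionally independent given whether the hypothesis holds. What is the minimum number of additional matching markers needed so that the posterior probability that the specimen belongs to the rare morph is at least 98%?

Prior odds = 0.02/0.98 = 1/49.
Combined Bayes factor of the evidence already in hand = 2.1 × 7 × 4 = 58.8.
Odds after that evidence = (1/49) × 58.8 = 1.2.
Target odds = 0.98/0.02 = 49.
Need 1.5ⁿ ≥ 49 ÷ 1.2 = 245/6.
1.5⁹ = 19683/512 falls short of 245/6 but 1.5¹⁰ = 59049/1024 reaches it, so n = 10.

10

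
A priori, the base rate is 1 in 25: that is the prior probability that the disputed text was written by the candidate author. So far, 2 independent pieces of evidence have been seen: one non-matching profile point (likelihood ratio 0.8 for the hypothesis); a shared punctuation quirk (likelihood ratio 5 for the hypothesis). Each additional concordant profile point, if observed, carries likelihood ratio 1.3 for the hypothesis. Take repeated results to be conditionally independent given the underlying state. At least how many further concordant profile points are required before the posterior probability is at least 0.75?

12

Prior odds = 0.04/0.96 = 1/24.
Combined Bayes factor of the evidence already in hand = 0.8 × 5 = 4.
Odds after that evidence = (1/24) × 4 = 1/6.
Target odds = 0.75/0.25 = 3.
Need 1.3ⁿ ≥ 3 ÷ (1/6) = 18.
1.3¹¹ ≈17.9216 falls short of 18 but 1.3¹² ≈23.2981 reaches it, so n = 12.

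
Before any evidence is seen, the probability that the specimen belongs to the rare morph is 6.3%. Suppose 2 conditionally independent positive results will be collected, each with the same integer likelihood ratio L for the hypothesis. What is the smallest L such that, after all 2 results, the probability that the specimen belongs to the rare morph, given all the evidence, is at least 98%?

27

Prior odds = 0.063/0.937 = 63/937.
Target odds = 0.98/0.02 = 49.
Need L² ≥ 49 ÷ (63/937) = 6559/9.
26² = 676 < 6559/9 ≤ 729 = 27², so L = 27.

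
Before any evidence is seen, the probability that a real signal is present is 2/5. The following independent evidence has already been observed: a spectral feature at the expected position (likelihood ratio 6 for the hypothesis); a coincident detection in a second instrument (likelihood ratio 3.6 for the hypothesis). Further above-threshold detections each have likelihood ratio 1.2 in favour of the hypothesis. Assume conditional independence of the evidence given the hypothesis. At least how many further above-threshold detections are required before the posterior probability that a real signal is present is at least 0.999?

Prior odds = 0.4/0.6 = 2/3.
Combined Bayes factor of the evidence already in hand = 6 × 3.6 = 21.6.
Odds after that evidence = (2/3) × 21.6 = 14.4.
Target odds = 0.999/0.001 = 999.
Need 1.2ⁿ ≥ 999 ÷ 14.4 = 69.375.
1.2²³ ≈66.2474 falls short of 69.375 but 1.2²⁴ ≈79.4968 reaches it, so n = 24.

24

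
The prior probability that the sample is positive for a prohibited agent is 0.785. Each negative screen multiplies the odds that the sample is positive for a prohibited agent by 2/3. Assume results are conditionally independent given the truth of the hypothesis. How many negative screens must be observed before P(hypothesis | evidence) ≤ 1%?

Prior odds = 0.785/0.215 = 157/43.
Likelihood ratio per negative screen = 2/3.
Target posterior odds = 0.01/0.99 = 1/99.
Require (2/3)ⁿ ≤ 1/99 ÷ (157/43) = 43/15543.
(2/3)¹⁴ = 16384/4782969 is still above 43/15543 but (2/3)¹⁵ = 32768/14348907 is at or below it, so n = 15.

15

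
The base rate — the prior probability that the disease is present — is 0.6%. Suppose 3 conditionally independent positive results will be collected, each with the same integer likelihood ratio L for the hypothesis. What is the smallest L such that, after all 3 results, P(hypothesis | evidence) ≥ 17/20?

Prior odds = 0.006/0.994 = 3/497.
Target odds = 0.85/0.15 = 17/3.
Need L³ ≥ 17/3 ÷ (3/497) = 8449/9.
9³ = 729 < 8449/9 ≤ 1000 = 10³, so L = 10.

10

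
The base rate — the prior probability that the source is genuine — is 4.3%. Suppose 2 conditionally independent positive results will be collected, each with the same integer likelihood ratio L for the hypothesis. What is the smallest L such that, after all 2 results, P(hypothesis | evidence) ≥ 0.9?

Prior odds = 0.043/0.957 = 43/957.
Target odds = 0.9/0.1 = 9.
Need L² ≥ 9 ÷ (43/957) = 8613/43.
14² = 196 < 8613/43 ≤ 225 = 15², so L = 15.

15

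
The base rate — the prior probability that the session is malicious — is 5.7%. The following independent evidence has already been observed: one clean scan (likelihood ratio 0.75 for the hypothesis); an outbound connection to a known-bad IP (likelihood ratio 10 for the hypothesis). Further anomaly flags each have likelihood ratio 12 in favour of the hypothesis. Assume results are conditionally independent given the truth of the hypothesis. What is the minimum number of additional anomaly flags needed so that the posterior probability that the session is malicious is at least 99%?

Prior odds = 0.057/0.943 = 57/943.
Combined Bayes factor of the evidence already in hand = 0.75 × 10 = 7.5.
Odds after that evidence = (57/943) × 7.5 = 855/1886.
Target odds = 0.99/0.01 = 99.
Need 12ⁿ ≥ 99 ÷ (855/1886) = 20746/95.
12² = 144 falls short of 20746/95 but 12³ = 1728 reaches it, so n = 3.

3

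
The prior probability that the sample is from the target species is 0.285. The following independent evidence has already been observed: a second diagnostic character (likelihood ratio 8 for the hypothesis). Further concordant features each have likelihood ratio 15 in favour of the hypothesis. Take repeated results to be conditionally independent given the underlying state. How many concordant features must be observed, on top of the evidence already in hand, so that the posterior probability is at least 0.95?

Prior odds = 0.285/0.715 = 57/143.
Bayes factor of the evidence already in hand = 8.
Odds after that evidence = (57/143) × 8 = 456/143.
Target odds = 0.95/0.05 = 19.
Need 15ⁿ ≥ 19 ÷ (456/143) = 143/24.
15¹ = 15, which meets the required 143/24; so n = 1.

1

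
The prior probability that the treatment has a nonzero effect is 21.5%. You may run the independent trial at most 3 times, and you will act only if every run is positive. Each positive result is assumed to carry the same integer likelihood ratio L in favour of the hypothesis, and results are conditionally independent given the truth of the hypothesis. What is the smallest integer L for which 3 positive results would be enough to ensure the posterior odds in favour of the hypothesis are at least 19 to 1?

Prior odds = 0.215/0.785 = 43/157.
Target odds = 19.
Need L³ ≥ 19 ÷ (43/157) = 2983/43.
4³ = 64 < 2983/43 ≤ 125 = 5³, so L = 5.

5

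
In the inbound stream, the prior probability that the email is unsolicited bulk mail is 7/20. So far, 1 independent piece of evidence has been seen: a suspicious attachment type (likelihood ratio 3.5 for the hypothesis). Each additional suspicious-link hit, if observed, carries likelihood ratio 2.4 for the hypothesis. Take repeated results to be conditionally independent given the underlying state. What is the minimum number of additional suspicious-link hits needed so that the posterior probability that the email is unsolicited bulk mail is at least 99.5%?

Prior odds = 0.35/0.65 = 7/13.
Bayes factor of the evidence already in hand = 3.5.
Odds after that evidence = (7/13) × 3.5 = 49/26.
Target odds = 0.995/0.005 = 199.
Need 2.4ⁿ ≥ 199 ÷ (49/26) = 5174/49.
2.4⁵ = 79.62624 falls short of 5174/49 but 2.4⁶ = 2985984/15625 reaches it, so n = 6.

6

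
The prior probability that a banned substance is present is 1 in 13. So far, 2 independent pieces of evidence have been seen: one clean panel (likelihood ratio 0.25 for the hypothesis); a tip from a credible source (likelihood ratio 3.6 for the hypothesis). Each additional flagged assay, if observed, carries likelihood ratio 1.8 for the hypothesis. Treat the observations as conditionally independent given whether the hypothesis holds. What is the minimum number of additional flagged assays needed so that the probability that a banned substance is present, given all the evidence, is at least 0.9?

9

Prior odds = (1/13)/(12/13) = 1/12.
Combined Bayes factor of the evidence already in hand = 0.25 × 3.6 = 0.9.
Odds after that evidence = (1/12) × 0.9 = 0.075.
Target odds = 0.9/0.1 = 9.
Need 1.8ⁿ ≥ 9 ÷ 0.075 = 120.
1.8⁸ = 43046721/390625 falls short of 120 but 1.8⁹ = 387420489/1953125 reaches it, so n = 9.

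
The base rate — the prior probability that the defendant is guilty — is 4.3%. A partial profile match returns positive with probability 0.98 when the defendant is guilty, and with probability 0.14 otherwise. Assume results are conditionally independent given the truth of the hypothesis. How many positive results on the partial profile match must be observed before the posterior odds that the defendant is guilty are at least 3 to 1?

3

Prior odds = 0.043/0.957 = 43/957.
Likelihood ratio of a positive result = 0.98/0.14 = 7.
Target odds = 3.
Need (43/957) × 7ⁿ ≥ 3, i.e. 7ⁿ ≥ 2871/43.
7² = 49 falls short of 2871/43 but 7³ = 343 reaches it, so n = 3.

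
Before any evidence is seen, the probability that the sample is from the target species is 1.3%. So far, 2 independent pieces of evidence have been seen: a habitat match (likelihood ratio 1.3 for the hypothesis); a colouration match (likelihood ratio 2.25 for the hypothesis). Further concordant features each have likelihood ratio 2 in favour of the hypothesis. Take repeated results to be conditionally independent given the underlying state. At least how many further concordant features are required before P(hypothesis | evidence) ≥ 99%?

Prior odds = 0.013/0.987 = 13/987.
Combined Bayes factor of the evidence already in hand = 1.3 × 2.25 = 2.925.
Odds after that evidence = (13/987) × 2.925 = 507/13160.
Target odds = 0.99/0.01 = 99.
Need 2ⁿ ≥ 99 ÷ (507/13160) = 434280/169.
2¹¹ = 2048 falls short of 434280/169 but 2¹² = 4096 reaches it, so n = 12.

12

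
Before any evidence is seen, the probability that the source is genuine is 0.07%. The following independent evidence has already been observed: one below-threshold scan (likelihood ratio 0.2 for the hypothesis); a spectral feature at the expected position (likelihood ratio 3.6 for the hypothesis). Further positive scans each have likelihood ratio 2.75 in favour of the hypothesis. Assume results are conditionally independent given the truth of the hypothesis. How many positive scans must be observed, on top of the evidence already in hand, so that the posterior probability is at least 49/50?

Prior odds = 0.0007/0.9993 = 7/9993.
Combined Bayes factor of the evidence already in hand = 0.2 × 3.6 = 0.72.
Odds after that evidence = (7/9993) × 0.72 = 42/83275.
Target odds = 0.98/0.02 = 49.
Need 2.75ⁿ ≥ 49 ÷ (42/83275) = 582925/6.
2.75¹¹ ≈68023.6 falls short of 582925/6 but 2.75¹² ≈187065 reaches it, so n = 12.

12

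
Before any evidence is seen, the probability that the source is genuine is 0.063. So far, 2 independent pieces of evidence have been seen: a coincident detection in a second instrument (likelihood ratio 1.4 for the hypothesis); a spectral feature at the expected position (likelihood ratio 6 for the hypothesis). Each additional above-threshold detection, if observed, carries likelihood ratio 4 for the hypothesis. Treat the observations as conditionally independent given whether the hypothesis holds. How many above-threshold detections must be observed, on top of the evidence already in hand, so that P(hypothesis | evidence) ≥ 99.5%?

5

Prior odds = 0.063/0.937 = 63/937.
Combined Bayes factor of the evidence already in hand = 1.4 × 6 = 8.4.
Odds after that evidence = (63/937) × 8.4 = 2646/4685.
Target odds = 0.995/0.005 = 199.
Need 4ⁿ ≥ 199 ÷ (2646/4685) = 932315/2646.
4⁴ = 256 falls short of 932315/2646 but 4⁵ = 1024 reaches it, so n = 5.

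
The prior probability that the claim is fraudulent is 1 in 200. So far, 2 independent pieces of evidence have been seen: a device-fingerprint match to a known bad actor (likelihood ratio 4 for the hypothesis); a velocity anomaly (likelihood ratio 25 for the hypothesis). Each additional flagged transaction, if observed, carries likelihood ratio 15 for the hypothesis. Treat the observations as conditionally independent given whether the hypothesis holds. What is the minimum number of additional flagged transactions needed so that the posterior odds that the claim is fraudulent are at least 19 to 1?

Prior odds = 0.005/0.995 = 1/199.
Combined Bayes factor of the evidence already in hand = 4 × 25 = 100.
Odds after that evidence = (1/199) × 100 = 100/199.
Target odds = 19.
Need 15ⁿ ≥ 19 ÷ (100/199) = 37.81.
15¹ = 15 falls short of 37.81 but 15² = 225 reaches it, so n = 2.

2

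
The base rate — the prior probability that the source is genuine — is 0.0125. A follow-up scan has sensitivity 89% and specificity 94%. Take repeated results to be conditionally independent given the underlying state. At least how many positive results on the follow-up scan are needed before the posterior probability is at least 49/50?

Prior odds = 0.0125/0.9875 = 1/79.
False-positive rate = 1 − 0.94 = 0.06; likelihood ratio of a positive = 0.89/0.06 = 89/6.
Target odds: 0.98 ÷ 0.02 = 49.
Need (1/79) × (89/6)ⁿ ≥ 49, i.e. (89/6)ⁿ ≥ 3871.
(89/6)³ = 704969/216 falls short of 3871 but (89/6)⁴ = 62742241/1296 reaches it, so n = 4.

4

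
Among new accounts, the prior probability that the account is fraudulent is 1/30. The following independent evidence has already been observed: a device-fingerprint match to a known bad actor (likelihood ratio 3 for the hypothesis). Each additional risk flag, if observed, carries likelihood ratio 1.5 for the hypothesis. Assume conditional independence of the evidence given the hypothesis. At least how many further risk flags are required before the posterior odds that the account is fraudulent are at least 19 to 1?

13

Prior odds = (1/30)/(29/30) = 1/29.
Bayes factor of the evidence already in hand = 3.
Odds after that evidence = (1/29) × 3 = 3/29.
Target odds = 19.
Need 1.5ⁿ ≥ 19 ÷ (3/29) = 551/3.
1.5¹² = 531441/4096 falls short of 551/3 but 1.5¹³ = 1594323/8192 reaches it, so n = 13.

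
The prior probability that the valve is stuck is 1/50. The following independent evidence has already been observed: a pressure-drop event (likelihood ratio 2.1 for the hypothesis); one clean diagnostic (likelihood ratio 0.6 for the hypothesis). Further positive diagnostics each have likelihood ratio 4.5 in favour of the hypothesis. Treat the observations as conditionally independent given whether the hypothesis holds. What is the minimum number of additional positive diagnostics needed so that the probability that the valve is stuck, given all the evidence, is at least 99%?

Prior odds = 0.02/0.98 = 1/49.
Combined Bayes factor of the evidence already in hand = 2.1 × 0.6 = 1.26.
Odds after that evidence = (1/49) × 1.26 = 9/350.
Target odds = 0.99/0.01 = 99.
Need 4.5ⁿ ≥ 99 ÷ (9/350) = 3850.
4.5⁵ = 1845.28125 falls short of 3850 but 4.5⁶ = 8303.765625 reaches it, so n = 6.

6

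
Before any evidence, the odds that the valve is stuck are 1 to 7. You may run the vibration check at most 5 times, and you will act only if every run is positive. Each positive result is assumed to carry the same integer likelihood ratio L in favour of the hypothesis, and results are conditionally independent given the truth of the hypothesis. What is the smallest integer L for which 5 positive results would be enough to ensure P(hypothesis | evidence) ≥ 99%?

Prior odds = 1/7.
Target odds = 0.99/0.01 = 99.
Need L⁵ ≥ 99 ÷ (1/7) = 693.
3⁵ = 243 < 693 ≤ 1024 = 4⁵, so L = 4.

4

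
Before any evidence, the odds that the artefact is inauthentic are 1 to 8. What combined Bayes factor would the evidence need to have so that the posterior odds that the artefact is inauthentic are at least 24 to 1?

192

Prior odds = 0.125.
Target odds = 24.
Required Bayes factor = 24 ÷ 0.125 = 192.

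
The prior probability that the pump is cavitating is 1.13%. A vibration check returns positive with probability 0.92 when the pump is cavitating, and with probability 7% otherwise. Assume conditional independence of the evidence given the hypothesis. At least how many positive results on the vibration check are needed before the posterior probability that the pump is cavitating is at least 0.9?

Prior odds: 0.0113 ÷ 0.9887 = 113/9887.
Likelihood ratio of a positive result = 0.92/0.07 = 92/7.
Target posterior odds = 0.9/0.1 = 9.
Need (113/9887) × (92/7)ⁿ ≥ 9, i.e. (92/7)ⁿ ≥ 88983/113.
(92/7)² = 8464/49 falls short of 88983/113 but (92/7)³ = 778688/343 reaches it, so n = 3.

3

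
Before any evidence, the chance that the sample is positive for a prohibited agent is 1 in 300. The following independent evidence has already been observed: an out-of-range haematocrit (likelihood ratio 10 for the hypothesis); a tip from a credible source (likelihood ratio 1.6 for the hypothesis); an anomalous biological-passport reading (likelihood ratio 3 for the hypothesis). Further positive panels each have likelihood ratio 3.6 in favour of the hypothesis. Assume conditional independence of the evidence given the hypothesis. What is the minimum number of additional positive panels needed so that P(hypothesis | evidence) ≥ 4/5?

Prior odds = (1/300)/(299/300) = 1/299.
Combined Bayes factor of the evidence already in hand = 10 × 1.6 × 3 = 48.
Odds after that evidence = (1/299) × 48 = 48/299.
Target odds = 0.8/0.2 = 4.
Need 3.6ⁿ ≥ 4 ÷ (48/299) = 299/12.
3.6² = 12.96 falls short of 299/12 but 3.6³ = 46.656 reaches it, so n = 3.

3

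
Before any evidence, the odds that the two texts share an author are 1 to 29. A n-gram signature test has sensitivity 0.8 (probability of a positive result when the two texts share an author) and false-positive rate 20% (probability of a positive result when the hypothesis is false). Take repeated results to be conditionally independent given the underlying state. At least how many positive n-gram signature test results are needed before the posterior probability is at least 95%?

Prior odds = 1/29.
Likelihood ratio of a positive result = 0.8/0.2 = 4.
Target posterior odds = 0.95/0.05 = 19.
Require 4ⁿ ≥ 19 ÷ (1/29) = 551.
4⁴ = 256 falls short of 551 but 4⁵ = 1024 reaches it, so n = 5.

5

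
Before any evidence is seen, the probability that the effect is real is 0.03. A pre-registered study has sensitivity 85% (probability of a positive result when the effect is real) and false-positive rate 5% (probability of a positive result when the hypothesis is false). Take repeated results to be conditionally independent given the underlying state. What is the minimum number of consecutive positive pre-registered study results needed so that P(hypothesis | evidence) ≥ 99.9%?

Prior odds: 0.03 ÷ 0.97 = 3/97.
Likelihood ratio of a positive result = 0.85/0.05 = 17.
Target posterior odds = 0.999/0.001 = 999.
Need (3/97) × 17ⁿ ≥ 999, i.e. 17ⁿ ≥ 32301.
17³ = 4913 falls short of 32301 but 17⁴ = 83521 reaches it, so n = 4.

4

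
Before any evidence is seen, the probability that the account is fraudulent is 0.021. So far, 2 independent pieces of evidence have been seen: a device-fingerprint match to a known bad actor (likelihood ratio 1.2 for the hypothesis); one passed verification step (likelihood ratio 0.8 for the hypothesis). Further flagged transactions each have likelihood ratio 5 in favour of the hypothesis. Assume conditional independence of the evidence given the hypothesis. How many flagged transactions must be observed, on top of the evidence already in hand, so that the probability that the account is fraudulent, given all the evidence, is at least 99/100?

6

Prior odds = 0.021/0.979 = 21/979.
Combined Bayes factor of the evidence already in hand = 1.2 × 0.8 = 0.96.
Odds after that evidence = (21/979) × 0.96 = 504/24475.
Target odds = 0.99/0.01 = 99.
Need 5ⁿ ≥ 99 ÷ (504/24475) = 269225/56.
5⁵ = 3125 falls short of 269225/56 but 5⁶ = 15625 reaches it, so n = 6.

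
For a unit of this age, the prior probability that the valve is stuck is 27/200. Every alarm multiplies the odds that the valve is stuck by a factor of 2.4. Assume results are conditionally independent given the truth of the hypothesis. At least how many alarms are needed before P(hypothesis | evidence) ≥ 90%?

Prior odds = 0.135/0.865 = 27/173.
Likelihood ratio per alarm = 2.4.
Target odds: 0.9 ÷ 0.1 = 9.
Require 2.4ⁿ ≥ 9 ÷ (27/173) = 173/3.
2.4⁴ = 33.1776 falls short of 173/3 but 2.4⁵ = 79.62624 reaches it, so n = 5.

5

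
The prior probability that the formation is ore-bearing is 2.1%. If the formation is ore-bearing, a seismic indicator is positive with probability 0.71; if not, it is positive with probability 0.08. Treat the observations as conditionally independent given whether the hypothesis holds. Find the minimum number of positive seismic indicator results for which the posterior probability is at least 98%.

Prior odds = 0.021/0.979 = 21/979.
Likelihood ratio of a positive = 0.71/0.08 = 8.875.
Target posterior odds = 0.98/0.02 = 49.
Need (21/979) × 8.875ⁿ ≥ 49, i.e. 8.875ⁿ ≥ 6853/3.
8.875³ = 357911/512 falls short of 6853/3 but 8.875⁴ = 25411681/4096 reaches it, so n = 4.

4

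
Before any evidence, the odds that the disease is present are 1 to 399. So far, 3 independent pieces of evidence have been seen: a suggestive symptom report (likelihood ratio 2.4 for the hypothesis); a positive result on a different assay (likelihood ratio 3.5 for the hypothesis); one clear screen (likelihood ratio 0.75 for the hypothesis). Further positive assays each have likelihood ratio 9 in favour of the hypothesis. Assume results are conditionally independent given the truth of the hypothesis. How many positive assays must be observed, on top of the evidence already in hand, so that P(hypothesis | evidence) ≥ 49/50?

4

Prior odds = 1/399.
Combined Bayes factor of the evidence already in hand = 2.4 × 3.5 × 0.75 = 6.3.
Odds after that evidence = (1/399) × 6.3 = 3/190.
Target odds = 0.98/0.02 = 49.
Need 9ⁿ ≥ 49 ÷ (3/190) = 9310/3.
9³ = 729 falls short of 9310/3 but 9⁴ = 6561 reaches it, so n = 4.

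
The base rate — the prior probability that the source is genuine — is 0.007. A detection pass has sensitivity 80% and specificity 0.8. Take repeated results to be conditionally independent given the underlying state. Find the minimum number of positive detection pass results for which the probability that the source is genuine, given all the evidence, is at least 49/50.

7

Prior odds = 0.007/0.993 = 7/993.
False-positive rate = 1 − 0.8 = 0.2; likelihood ratio of a positive = 0.8/0.2 = 4.
Target odds: 0.98 ÷ 0.02 = 49.
Require 4ⁿ ≥ 49 ÷ (7/993) = 6951.
4⁶ = 4096 falls short of 6951 but 4⁷ = 16384 reaches it, so n = 7.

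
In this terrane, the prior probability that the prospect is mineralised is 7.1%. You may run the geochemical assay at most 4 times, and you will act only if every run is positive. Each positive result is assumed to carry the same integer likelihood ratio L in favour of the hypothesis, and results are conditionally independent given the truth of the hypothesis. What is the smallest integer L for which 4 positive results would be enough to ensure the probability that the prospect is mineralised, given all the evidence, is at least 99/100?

6

Prior odds = 0.071/0.929 = 71/929.
Target odds = 0.99/0.01 = 99.
Need L⁴ ≥ 99 ÷ (71/929) = 91971/71.
5⁴ = 625 < 91971/71 ≤ 1296 = 6⁴, so L = 6.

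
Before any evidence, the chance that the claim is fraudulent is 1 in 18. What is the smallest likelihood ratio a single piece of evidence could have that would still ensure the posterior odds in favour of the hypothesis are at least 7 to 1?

Prior odds = (1/18)/(17/18) = 1/17.
Target odds = 7.
Required Bayes factor = 7 ÷ (1/17) = 119.

119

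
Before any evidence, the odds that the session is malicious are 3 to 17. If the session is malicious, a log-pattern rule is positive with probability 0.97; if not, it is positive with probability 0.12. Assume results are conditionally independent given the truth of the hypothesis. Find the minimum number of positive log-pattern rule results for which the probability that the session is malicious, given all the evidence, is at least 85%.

2

Prior odds = 3/17.
Likelihood ratio of a positive = 0.97/0.12 = 97/12.
Target posterior odds = 0.85/0.15 = 17/3.
Require (97/12)ⁿ ≥ 17/3 ÷ (3/17) = 289/9.
(97/12)¹ = 97/12 falls short of 289/9 but (97/12)² = 9409/144 reaches it, so n = 2.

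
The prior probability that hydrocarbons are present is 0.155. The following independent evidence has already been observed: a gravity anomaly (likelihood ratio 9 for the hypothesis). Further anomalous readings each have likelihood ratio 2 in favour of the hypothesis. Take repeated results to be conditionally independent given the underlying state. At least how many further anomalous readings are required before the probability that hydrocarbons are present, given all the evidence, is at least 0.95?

Prior odds = 0.155/0.845 = 31/169.
Bayes factor of the evidence already in hand = 9.
Odds after that evidence = (31/169) × 9 = 279/169.
Target odds = 0.95/0.05 = 19.
Need 2ⁿ ≥ 19 ÷ (279/169) = 3211/279.
2³ = 8 falls short of 3211/279 but 2⁴ = 16 reaches it, so n = 4.

4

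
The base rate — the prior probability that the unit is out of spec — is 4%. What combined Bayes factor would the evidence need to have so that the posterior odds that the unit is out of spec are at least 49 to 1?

Prior odds = 0.04/0.96 = 1/24.
Target odds = 49.
Required Bayes factor = 49 ÷ (1/24) = 1176.

1176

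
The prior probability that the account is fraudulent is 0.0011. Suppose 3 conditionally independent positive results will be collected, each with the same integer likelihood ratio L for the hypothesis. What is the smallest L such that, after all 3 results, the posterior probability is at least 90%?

21

Prior odds = 0.0011/0.9989 = 11/9989.
Target odds = 0.9/0.1 = 9.
Need L³ ≥ 9 ÷ (11/9989) = 89901/11.
20³ = 8000 < 89901/11 ≤ 9261 = 21³, so L = 21.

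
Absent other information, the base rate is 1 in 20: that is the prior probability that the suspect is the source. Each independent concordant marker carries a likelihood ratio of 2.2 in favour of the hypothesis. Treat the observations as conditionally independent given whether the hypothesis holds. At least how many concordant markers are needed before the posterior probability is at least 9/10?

7

Prior odds: 0.05 ÷ 0.95 = 1/19.
Likelihood ratio per concordant marker = 2.2.
Target odds: 0.9 ÷ 0.1 = 9.
Need (1/19) × 2.2ⁿ ≥ 9, i.e. 2.2ⁿ ≥ 171.
2.2⁶ = 1771561/15625 falls short of 171 but 2.2⁷ = 19487171/78125 reaches it, so n = 7.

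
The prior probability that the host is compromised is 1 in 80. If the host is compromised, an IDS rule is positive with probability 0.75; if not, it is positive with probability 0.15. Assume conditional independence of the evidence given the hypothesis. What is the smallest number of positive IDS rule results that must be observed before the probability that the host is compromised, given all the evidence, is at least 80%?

4

Prior odds: 0.0125 ÷ 0.9875 = 1/79.
Likelihood ratio of a positive = 0.75/0.15 = 5.
Target posterior odds = 0.8/0.2 = 4.
Require 5ⁿ ≥ 4 ÷ (1/79) = 316.
5³ = 125 falls short of 316 but 5⁴ = 625 reaches it, so n = 4.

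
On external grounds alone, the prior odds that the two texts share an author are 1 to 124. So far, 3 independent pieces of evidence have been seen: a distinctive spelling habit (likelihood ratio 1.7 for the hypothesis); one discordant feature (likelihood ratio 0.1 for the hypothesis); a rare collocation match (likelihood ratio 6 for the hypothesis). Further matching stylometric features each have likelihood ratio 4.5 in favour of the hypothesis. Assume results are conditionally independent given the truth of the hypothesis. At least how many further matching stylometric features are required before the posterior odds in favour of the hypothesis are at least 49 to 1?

6

Prior odds = 1/124.
Combined Bayes factor of the evidence already in hand = 1.7 × 0.1 × 6 = 1.02.
Odds after that evidence = (1/124) × 1.02 = 51/6200.
Target odds = 49.
Need 4.5ⁿ ≥ 49 ÷ (51/6200) = 303800/51.
4.5⁵ = 1845.28125 falls short of 303800/51 but 4.5⁶ = 8303.765625 reaches it, so n = 6.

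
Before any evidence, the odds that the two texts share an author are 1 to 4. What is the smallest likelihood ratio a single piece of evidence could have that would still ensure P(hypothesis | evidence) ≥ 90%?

Prior odds = 0.25.
Target odds = 0.9/0.1 = 9.
Required Bayes factor = 9 ÷ 0.25 = 36.

36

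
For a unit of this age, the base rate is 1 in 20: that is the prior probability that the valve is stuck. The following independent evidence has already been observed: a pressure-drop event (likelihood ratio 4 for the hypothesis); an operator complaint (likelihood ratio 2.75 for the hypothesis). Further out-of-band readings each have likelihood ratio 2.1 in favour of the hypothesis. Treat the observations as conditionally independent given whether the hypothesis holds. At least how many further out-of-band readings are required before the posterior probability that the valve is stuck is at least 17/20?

Prior odds = 0.05/0.95 = 1/19.
Combined Bayes factor of the evidence already in hand = 4 × 2.75 = 11.
Odds after that evidence = (1/19) × 11 = 11/19.
Target odds = 0.85/0.15 = 17/3.
Need 2.1ⁿ ≥ 17/3 ÷ (11/19) = 323/33.
2.1³ = 9.261 falls short of 323/33 but 2.1⁴ = 19.4481 reaches it, so n = 4.

4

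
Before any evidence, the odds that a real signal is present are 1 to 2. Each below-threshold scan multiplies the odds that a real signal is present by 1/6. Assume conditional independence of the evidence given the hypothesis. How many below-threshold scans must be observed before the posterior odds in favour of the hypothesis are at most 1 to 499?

Prior odds = 0.5.
Likelihood ratio per below-threshold scan = 1/6.
Target odds = 1/499.
Need 0.5 × (1/6)ⁿ ≤ 1/499, i.e. (1/6)ⁿ ≤ 2/499.
(1/6)³ = 1/216 is still above 2/499 but (1/6)⁴ = 1/1296 is at or below it, so n = 4.

4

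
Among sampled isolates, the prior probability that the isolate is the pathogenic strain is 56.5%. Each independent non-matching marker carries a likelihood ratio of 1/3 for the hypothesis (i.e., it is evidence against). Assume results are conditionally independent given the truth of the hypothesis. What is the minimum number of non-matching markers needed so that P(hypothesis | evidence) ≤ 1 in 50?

Prior odds: 0.565 ÷ 0.435 = 113/87.
Likelihood ratio per non-matching marker = 1/3.
Target odds: 0.02 ÷ 0.98 = 1/49.
Need (113/87) × (1/3)ⁿ ≤ 1/49, i.e. (1/3)ⁿ ≤ 87/5537.
(1/3)³ = 1/27 is still above 87/5537 but (1/3)⁴ = 1/81 is at or below it, so n = 4.

4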